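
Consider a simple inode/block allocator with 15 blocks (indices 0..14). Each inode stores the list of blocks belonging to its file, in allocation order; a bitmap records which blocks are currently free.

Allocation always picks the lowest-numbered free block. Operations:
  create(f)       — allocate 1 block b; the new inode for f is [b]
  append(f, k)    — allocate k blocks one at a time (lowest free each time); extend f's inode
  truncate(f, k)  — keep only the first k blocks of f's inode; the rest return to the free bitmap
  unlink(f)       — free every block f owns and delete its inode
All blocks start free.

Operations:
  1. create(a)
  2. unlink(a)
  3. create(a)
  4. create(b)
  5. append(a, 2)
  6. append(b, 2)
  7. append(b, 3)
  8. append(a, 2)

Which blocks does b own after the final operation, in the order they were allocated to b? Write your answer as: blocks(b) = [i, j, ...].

  1. create(a)  ⇒  F..............  {a→[0]}
  2. unlink(a)  ⇒  ...............  {}
  3. create(a)  ⇒  F..............  {a→[0]}
  4. create(b)  ⇒  FF.............  {a→[0]; b→[1]}
  5. append(a, 2)  ⇒  FFFF...........  {a→[0, 2, 3]; b→[1]}
  6. append(b, 2)  ⇒  FFFFFF.........  {a→[0, 2, 3]; b→[1, 4, 5]}
  7. append(b, 3)  ⇒  FFFFFFFFF......  {a→[0, 2, 3]; b→[1, 4, 5, 6, 7, 8]}
  8. append(a, 2)  ⇒  FFFFFFFFFFF....  {a→[0, 2, 3, 9, 10]; b→[1, 4, 5, 6, 7, 8]}

blocks(b) = [1, 4, 5, 6, 7, 8]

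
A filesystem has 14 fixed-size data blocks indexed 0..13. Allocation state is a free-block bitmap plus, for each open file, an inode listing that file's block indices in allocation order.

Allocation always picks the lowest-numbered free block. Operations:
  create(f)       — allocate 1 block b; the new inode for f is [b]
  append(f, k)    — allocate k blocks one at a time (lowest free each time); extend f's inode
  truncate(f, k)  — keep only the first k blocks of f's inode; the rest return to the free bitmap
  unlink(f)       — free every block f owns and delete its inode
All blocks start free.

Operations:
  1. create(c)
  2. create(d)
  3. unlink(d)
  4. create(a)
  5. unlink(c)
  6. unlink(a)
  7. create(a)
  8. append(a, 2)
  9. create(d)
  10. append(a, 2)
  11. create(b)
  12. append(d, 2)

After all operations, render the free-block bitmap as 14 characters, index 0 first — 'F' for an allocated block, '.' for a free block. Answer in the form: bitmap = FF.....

create(c): bitmap=F............. | c=[0]
create(d): bitmap=FF............ | c=[0] d=[1]
unlink(d): bitmap=F............. | c=[0]
create(a): bitmap=FF............ | a=[1] c=[0]
unlink(c): bitmap=.F............ | a=[1]
unlink(a): bitmap=.............. | 
create(a): bitmap=F............. | a=[0]
append(a, 2): bitmap=FFF........... | a=[0, 1, 2]
create(d): bitmap=FFFF.......... | a=[0, 1, 2] d=[3]
append(a, 2): bitmap=FFFFFF........ | a=[0, 1, 2, 4, 5] d=[3]
create(b): bitmap=FFFFFFF....... | a=[0, 1, 2, 4, 5] b=[6] d=[3]
append(d, 2): bitmap=FFFFFFFFF..... | a=[0, 1, 2, 4, 5] b=[6] d=[3, 7, 8]

bitmap = FFFFFFFFF.....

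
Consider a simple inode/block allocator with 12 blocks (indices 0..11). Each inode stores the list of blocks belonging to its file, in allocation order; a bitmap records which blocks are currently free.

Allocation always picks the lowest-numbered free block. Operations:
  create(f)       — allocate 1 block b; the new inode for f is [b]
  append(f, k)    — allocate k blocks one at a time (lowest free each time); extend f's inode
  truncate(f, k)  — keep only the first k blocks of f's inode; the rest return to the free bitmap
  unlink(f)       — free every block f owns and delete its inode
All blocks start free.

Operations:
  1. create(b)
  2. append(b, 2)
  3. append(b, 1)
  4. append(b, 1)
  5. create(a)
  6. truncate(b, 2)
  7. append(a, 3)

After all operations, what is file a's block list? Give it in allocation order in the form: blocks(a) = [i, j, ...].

blocks(a) = [5, 2, 3, 4]

after create(b) → b:[0]  free=[F...........]
after append(b, 2) → b:[0, 1, 2]  free=[FFF.........]
after append(b, 1) → b:[0, 1, 2, 3]  free=[FFFF........]
after append(b, 1) → b:[0, 1, 2, 3, 4]  free=[FFFFF.......]
after create(a) → a:[5], b:[0, 1, 2, 3, 4]  free=[FFFFFF......]
after truncate(b, 2) → a:[5], b:[0, 1]  free=[FF...F......]
after append(a, 3) → a:[5, 2, 3, 4], b:[0, 1]  free=[FFFFFF......]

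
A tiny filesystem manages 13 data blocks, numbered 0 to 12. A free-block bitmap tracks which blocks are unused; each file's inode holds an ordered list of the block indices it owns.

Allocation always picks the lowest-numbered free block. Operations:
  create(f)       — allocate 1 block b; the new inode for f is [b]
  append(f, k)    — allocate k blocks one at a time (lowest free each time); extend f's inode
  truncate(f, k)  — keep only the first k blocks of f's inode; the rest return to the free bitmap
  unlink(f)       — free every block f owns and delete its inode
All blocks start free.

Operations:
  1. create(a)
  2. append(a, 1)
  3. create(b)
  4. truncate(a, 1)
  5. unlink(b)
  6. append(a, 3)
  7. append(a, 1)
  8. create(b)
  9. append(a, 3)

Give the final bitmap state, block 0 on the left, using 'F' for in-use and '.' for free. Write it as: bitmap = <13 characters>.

bitmap = FFFFFFFFF....

after create(a) → a:[0]  free=[F............]
after append(a, 1) → a:[0, 1]  free=[FF...........]
after create(b) → a:[0, 1], b:[2]  free=[FFF..........]
after truncate(a, 1) → a:[0], b:[2]  free=[F.F..........]
after unlink(b) → a:[0]  free=[F............]
after append(a, 3) → a:[0, 1, 2, 3]  free=[FFFF.........]
after append(a, 1) → a:[0, 1, 2, 3, 4]  free=[FFFFF........]
after create(b) → a:[0, 1, 2, 3, 4], b:[5]  free=[FFFFFF.......]
after append(a, 3) → a:[0, 1, 2, 3, 4, 6, 7, 8], b:[5]  free=[FFFFFFFFF....]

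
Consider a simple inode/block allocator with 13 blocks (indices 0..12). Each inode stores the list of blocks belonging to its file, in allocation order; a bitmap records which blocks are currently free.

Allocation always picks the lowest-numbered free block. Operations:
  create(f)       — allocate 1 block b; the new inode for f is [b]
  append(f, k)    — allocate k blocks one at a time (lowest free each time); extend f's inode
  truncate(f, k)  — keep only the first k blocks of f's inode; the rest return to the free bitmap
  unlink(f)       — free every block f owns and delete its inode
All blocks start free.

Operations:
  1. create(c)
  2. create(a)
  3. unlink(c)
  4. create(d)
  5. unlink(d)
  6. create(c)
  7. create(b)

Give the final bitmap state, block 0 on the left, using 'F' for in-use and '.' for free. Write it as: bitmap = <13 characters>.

create(c): bitmap=F............ | c=[0]
create(a): bitmap=FF........... | a=[1] c=[0]
unlink(c): bitmap=.F........... | a=[1]
create(d): bitmap=FF........... | a=[1] d=[0]
unlink(d): bitmap=.F........... | a=[1]
create(c): bitmap=FF........... | a=[1] c=[0]
create(b): bitmap=FFF.......... | a=[1] b=[2] c=[0]

bitmap = FFF..........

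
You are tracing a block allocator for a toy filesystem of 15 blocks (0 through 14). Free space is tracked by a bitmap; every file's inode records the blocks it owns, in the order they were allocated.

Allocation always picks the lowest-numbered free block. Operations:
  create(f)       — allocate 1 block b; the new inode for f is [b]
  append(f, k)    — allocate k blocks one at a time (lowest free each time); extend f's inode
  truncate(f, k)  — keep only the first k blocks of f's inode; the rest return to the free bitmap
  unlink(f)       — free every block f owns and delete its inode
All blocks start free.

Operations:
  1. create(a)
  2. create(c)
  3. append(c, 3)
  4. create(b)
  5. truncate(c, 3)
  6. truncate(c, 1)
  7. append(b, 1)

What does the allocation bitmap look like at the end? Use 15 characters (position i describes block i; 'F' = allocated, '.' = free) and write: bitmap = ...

create(a): bitmap=F.............. | a=[0]
create(c): bitmap=FF............. | a=[0] c=[1]
append(c, 3): bitmap=FFFFF.......... | a=[0] c=[1, 2, 3, 4]
create(b): bitmap=FFFFFF......... | a=[0] b=[5] c=[1, 2, 3, 4]
truncate(c, 3): bitmap=FFFF.F......... | a=[0] b=[5] c=[1, 2, 3]
truncate(c, 1): bitmap=FF...F......... | a=[0] b=[5] c=[1]
append(b, 1): bitmap=FFF..F......... | a=[0] b=[5, 2] c=[1]

bitmap = FFF..F.........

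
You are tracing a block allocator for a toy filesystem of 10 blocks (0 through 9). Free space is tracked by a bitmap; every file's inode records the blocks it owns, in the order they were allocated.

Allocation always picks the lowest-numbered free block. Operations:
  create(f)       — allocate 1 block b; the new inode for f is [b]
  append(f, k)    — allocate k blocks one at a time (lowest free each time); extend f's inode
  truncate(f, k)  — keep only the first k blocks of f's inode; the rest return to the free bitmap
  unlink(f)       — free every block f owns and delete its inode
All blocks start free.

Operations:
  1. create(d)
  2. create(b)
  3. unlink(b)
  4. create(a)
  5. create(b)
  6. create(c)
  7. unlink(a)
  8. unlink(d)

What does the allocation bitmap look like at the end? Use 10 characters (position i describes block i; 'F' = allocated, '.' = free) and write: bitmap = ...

bitmap = ..FF......

[1] create(d) — d=0 (map F.........)
[2] create(b) — b=1 d=0 (map FF........)
[3] unlink(b) — d=0 (map F.........)
[4] create(a) — a=1 d=0 (map FF........)
[5] create(b) — a=1 b=2 d=0 (map FFF.......)
[6] create(c) — a=1 b=2 c=3 d=0 (map FFFF......)
[7] unlink(a) — b=2 c=3 d=0 (map F.FF......)
[8] unlink(d) — b=2 c=3 (map ..FF......)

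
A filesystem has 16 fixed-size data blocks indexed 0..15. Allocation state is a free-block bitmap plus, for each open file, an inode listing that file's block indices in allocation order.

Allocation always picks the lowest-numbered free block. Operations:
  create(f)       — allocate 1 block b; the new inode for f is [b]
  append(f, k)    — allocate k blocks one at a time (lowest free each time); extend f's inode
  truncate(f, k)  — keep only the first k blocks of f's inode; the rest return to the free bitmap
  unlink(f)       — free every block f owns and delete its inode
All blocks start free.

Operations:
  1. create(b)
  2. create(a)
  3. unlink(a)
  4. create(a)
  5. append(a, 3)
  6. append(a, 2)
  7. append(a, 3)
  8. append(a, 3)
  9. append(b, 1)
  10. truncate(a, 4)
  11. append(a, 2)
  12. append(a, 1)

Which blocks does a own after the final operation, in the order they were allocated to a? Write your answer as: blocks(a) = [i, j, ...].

blocks(a) = [1, 2, 3, 4, 5, 6, 7]

after create(b) → b:[0]  free=[F...............]
after create(a) → a:[1], b:[0]  free=[FF..............]
after unlink(a) → b:[0]  free=[F...............]
after create(a) → a:[1], b:[0]  free=[FF..............]
after append(a, 3) → a:[1, 2, 3, 4], b:[0]  free=[FFFFF...........]
after append(a, 2) → a:[1, 2, 3, 4, 5, 6], b:[0]  free=[FFFFFFF.........]
after append(a, 3) → a:[1, 2, 3, 4, 5, 6, 7, 8, 9], b:[0]  free=[FFFFFFFFFF......]
after append(a, 3) → a:[1, 2, 3, 4, 5, 6, 7, 8, 9, 10, 11, 12], b:[0]  free=[FFFFFFFFFFFFF...]
after append(b, 1) → a:[1, 2, 3, 4, 5, 6, 7, 8, 9, 10, 11, 12], b:[0, 13]  free=[FFFFFFFFFFFFFF..]
after truncate(a, 4) → a:[1, 2, 3, 4], b:[0, 13]  free=[FFFFF........F..]
after append(a, 2) → a:[1, 2, 3, 4, 5, 6], b:[0, 13]  free=[FFFFFFF......F..]
after append(a, 1) → a:[1, 2, 3, 4, 5, 6, 7], b:[0, 13]  free=[FFFFFFFF.....F..]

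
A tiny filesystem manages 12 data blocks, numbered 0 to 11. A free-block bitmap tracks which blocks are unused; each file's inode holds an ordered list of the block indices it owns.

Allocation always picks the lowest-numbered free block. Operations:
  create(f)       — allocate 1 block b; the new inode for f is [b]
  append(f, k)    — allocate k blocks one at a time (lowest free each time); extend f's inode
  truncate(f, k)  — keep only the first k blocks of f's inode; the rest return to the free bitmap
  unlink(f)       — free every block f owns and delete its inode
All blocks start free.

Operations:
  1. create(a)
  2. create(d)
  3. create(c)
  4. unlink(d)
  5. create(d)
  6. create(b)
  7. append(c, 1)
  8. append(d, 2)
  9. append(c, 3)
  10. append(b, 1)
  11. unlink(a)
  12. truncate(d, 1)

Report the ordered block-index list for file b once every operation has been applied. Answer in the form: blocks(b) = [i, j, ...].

blocks(b) = [3, 10]

  1. create(a)  ⇒  F...........  {a→[0]}
  2. create(d)  ⇒  FF..........  {a→[0]; d→[1]}
  3. create(c)  ⇒  FFF.........  {a→[0]; c→[2]; d→[1]}
  4. unlink(d)  ⇒  F.F.........  {a→[0]; c→[2]}
  5. create(d)  ⇒  FFF.........  {a→[0]; c→[2]; d→[1]}
  6. create(b)  ⇒  FFFF........  {a→[0]; b→[3]; c→[2]; d→[1]}
  7. append(c, 1)  ⇒  FFFFF.......  {a→[0]; b→[3]; c→[2, 4]; d→[1]}
  8. append(d, 2)  ⇒  FFFFFFF.....  {a→[0]; b→[3]; c→[2, 4]; d→[1, 5, 6]}
  9. append(c, 3)  ⇒  FFFFFFFFFF..  {a→[0]; b→[3]; c→[2, 4, 7, 8, 9]; d→[1, 5, 6]}
  10. append(b, 1)  ⇒  FFFFFFFFFFF.  {a→[0]; b→[3, 10]; c→[2, 4, 7, 8, 9]; d→[1, 5, 6]}
  11. unlink(a)  ⇒  .FFFFFFFFFF.  {b→[3, 10]; c→[2, 4, 7, 8, 9]; d→[1, 5, 6]}
  12. truncate(d, 1)  ⇒  .FFFF..FFFF.  {b→[3, 10]; c→[2, 4, 7, 8, 9]; d→[1]}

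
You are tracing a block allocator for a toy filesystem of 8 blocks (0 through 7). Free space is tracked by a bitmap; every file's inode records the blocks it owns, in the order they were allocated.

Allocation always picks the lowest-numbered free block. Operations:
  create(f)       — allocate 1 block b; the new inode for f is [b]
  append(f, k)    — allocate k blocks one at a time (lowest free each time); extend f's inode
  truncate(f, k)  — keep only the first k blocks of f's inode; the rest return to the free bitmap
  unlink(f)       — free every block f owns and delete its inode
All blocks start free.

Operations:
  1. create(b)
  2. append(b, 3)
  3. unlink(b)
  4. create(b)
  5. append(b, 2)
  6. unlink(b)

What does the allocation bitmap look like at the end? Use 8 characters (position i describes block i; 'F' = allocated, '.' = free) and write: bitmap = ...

bitmap = ........

after create(b) → b:[0]  free=[F.......]
after append(b, 3) → b:[0, 1, 2, 3]  free=[FFFF....]
after unlink(b) →   free=[........]
after create(b) → b:[0]  free=[F.......]
after append(b, 2) → b:[0, 1, 2]  free=[FFF.....]
after unlink(b) →   free=[........]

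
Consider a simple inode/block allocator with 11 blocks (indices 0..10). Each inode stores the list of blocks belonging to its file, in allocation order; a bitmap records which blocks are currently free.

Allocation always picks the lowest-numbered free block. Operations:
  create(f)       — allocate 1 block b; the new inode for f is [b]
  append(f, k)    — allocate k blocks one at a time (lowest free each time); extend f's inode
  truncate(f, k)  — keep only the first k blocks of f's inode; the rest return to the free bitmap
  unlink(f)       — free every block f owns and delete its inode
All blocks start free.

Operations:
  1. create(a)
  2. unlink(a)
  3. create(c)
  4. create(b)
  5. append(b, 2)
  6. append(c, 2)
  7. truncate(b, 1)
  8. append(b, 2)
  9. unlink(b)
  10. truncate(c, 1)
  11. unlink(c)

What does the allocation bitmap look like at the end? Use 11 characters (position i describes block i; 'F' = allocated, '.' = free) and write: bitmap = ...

after create(a) → a:[0]  free=[F..........]
after unlink(a) →   free=[...........]
after create(c) → c:[0]  free=[F..........]
after create(b) → b:[1], c:[0]  free=[FF.........]
after append(b, 2) → b:[1, 2, 3], c:[0]  free=[FFFF.......]
after append(c, 2) → b:[1, 2, 3], c:[0, 4, 5]  free=[FFFFFF.....]
after truncate(b, 1) → b:[1], c:[0, 4, 5]  free=[FF..FF.....]
after append(b, 2) → b:[1, 2, 3], c:[0, 4, 5]  free=[FFFFFF.....]
after unlink(b) → c:[0, 4, 5]  free=[F...FF.....]
after truncate(c, 1) → c:[0]  free=[F..........]
after unlink(c) →   free=[...........]

bitmap = ...........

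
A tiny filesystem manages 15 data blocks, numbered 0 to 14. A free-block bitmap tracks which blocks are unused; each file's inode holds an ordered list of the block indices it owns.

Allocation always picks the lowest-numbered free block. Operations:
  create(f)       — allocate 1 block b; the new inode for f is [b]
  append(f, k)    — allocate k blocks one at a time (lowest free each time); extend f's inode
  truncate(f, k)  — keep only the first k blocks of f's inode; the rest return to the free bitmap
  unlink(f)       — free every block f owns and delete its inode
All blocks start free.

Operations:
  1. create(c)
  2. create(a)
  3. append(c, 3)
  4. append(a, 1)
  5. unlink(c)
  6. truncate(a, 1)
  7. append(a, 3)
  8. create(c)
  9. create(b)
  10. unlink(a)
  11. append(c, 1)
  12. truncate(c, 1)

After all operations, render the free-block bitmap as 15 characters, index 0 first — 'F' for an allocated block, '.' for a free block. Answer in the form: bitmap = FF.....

bitmap = ....FF.........

[1] create(c) — c=0 (map F..............)
[2] create(a) — a=1 c=0 (map FF.............)
[3] append(c, 3) — a=1 c=0,2,3,4 (map FFFFF..........)
[4] append(a, 1) — a=1,5 c=0,2,3,4 (map FFFFFF.........)
[5] unlink(c) — a=1,5 (map .F...F.........)
[6] truncate(a, 1) — a=1 (map .F.............)
[7] append(a, 3) — a=1,0,2,3 (map FFFF...........)
[8] create(c) — a=1,0,2,3 c=4 (map FFFFF..........)
[9] create(b) — a=1,0,2,3 b=5 c=4 (map FFFFFF.........)
[10] unlink(a) — b=5 c=4 (map ....FF.........)
[11] append(c, 1) — b=5 c=4,0 (map F...FF.........)
[12] truncate(c, 1) — b=5 c=4 (map ....FF.........)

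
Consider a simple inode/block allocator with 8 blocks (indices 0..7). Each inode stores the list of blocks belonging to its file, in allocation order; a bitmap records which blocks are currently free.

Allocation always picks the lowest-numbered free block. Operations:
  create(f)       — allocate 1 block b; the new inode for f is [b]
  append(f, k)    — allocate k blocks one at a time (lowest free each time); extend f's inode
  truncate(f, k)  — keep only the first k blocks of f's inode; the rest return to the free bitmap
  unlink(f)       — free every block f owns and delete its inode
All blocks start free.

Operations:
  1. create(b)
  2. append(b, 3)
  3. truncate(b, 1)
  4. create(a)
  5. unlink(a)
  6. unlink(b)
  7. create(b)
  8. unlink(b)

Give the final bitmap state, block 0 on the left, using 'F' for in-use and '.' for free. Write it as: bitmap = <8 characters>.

  1. create(b)  ⇒  F.......  {b→[0]}
  2. append(b, 3)  ⇒  FFFF....  {b→[0, 1, 2, 3]}
  3. truncate(b, 1)  ⇒  F.......  {b→[0]}
  4. create(a)  ⇒  FF......  {a→[1]; b→[0]}
  5. unlink(a)  ⇒  F.......  {b→[0]}
  6. unlink(b)  ⇒  ........  {}
  7. create(b)  ⇒  F.......  {b→[0]}
  8. unlink(b)  ⇒  ........  {}

bitmap = ........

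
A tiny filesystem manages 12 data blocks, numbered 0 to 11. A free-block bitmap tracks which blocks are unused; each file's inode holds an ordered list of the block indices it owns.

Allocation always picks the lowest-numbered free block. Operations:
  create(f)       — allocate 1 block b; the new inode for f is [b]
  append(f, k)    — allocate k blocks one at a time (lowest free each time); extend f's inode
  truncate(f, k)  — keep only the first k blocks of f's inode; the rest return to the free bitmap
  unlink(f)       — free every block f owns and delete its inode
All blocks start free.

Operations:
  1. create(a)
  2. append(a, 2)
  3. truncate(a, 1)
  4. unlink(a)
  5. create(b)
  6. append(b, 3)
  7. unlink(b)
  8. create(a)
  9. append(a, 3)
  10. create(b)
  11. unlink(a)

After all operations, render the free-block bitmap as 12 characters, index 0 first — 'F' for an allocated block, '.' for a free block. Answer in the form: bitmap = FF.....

bitmap = ....F.......

[1] create(a) — a=0 (map F...........)
[2] append(a, 2) — a=0,1,2 (map FFF.........)
[3] truncate(a, 1) — a=0 (map F...........)
[4] unlink(a) —  (map ............)
[5] create(b) — b=0 (map F...........)
[6] append(b, 3) — b=0,1,2,3 (map FFFF........)
[7] unlink(b) —  (map ............)
[8] create(a) — a=0 (map F...........)
[9] append(a, 3) — a=0,1,2,3 (map FFFF........)
[10] create(b) — a=0,1,2,3 b=4 (map FFFFF.......)
[11] unlink(a) — b=4 (map ....F.......)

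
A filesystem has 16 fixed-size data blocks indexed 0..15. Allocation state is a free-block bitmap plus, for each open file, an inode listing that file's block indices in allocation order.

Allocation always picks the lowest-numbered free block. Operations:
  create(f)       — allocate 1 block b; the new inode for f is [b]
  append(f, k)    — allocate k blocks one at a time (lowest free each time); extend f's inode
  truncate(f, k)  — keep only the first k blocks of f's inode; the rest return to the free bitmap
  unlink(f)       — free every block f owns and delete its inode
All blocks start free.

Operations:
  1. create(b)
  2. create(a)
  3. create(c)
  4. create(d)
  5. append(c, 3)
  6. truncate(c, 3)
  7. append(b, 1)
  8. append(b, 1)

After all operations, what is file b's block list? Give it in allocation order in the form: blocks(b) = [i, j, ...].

blocks(b) = [0, 6, 7]

[1] create(b) — b=0 (map F...............)
[2] create(a) — a=1 b=0 (map FF..............)
[3] create(c) — a=1 b=0 c=2 (map FFF.............)
[4] create(d) — a=1 b=0 c=2 d=3 (map FFFF............)
[5] append(c, 3) — a=1 b=0 c=2,4,5,6 d=3 (map FFFFFFF.........)
[6] truncate(c, 3) — a=1 b=0 c=2,4,5 d=3 (map FFFFFF..........)
[7] append(b, 1) — a=1 b=0,6 c=2,4,5 d=3 (map FFFFFFF.........)
[8] append(b, 1) — a=1 b=0,6,7 c=2,4,5 d=3 (map FFFFFFFF........)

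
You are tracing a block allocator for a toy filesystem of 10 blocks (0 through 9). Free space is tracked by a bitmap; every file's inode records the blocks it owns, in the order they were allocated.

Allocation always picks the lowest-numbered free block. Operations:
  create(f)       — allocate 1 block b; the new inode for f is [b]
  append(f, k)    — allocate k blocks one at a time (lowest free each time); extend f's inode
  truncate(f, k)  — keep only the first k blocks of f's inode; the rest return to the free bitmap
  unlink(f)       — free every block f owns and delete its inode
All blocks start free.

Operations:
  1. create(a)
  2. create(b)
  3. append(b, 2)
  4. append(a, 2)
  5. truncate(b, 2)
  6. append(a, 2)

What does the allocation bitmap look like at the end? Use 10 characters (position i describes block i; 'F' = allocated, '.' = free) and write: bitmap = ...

after create(a) → a:[0]  free=[F.........]
after create(b) → a:[0], b:[1]  free=[FF........]
after append(b, 2) → a:[0], b:[1, 2, 3]  free=[FFFF......]
after append(a, 2) → a:[0, 4, 5], b:[1, 2, 3]  free=[FFFFFF....]
after truncate(b, 2) → a:[0, 4, 5], b:[1, 2]  free=[FFF.FF....]
after append(a, 2) → a:[0, 4, 5, 3, 6], b:[1, 2]  free=[FFFFFFF...]

bitmap = FFFFFFF...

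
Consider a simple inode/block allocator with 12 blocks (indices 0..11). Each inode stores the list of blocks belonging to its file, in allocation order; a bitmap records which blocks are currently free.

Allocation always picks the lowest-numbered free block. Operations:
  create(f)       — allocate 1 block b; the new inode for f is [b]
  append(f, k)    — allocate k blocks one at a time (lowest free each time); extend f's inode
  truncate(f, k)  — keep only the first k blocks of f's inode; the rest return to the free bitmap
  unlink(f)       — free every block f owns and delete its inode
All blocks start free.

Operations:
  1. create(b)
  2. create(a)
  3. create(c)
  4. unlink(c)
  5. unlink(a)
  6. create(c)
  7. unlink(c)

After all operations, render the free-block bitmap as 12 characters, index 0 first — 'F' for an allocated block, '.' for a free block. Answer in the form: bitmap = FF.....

bitmap = F...........

[1] create(b) — b=0 (map F...........)
[2] create(a) — a=1 b=0 (map FF..........)
[3] create(c) — a=1 b=0 c=2 (map FFF.........)
[4] unlink(c) — a=1 b=0 (map FF..........)
[5] unlink(a) — b=0 (map F...........)
[6] create(c) — b=0 c=1 (map FF..........)
[7] unlink(c) — b=0 (map F...........)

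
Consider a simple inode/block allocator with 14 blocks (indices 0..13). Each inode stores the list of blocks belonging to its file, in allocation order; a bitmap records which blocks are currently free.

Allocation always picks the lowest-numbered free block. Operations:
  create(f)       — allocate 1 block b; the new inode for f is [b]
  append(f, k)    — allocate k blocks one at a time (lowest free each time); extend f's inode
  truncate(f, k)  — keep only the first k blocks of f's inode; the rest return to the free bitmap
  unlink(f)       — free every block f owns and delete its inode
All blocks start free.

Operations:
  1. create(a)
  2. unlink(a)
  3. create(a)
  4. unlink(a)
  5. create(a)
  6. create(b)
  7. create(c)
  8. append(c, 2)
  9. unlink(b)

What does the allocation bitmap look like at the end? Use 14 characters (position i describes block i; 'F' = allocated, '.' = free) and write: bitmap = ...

[1] create(a) — a=0 (map F.............)
[2] unlink(a) —  (map ..............)
[3] create(a) — a=0 (map F.............)
[4] unlink(a) —  (map ..............)
[5] create(a) — a=0 (map F.............)
[6] create(b) — a=0 b=1 (map FF............)
[7] create(c) — a=0 b=1 c=2 (map FFF...........)
[8] append(c, 2) — a=0 b=1 c=2,3,4 (map FFFFF.........)
[9] unlink(b) — a=0 c=2,3,4 (map F.FFF.........)

bitmap = F.FFF.........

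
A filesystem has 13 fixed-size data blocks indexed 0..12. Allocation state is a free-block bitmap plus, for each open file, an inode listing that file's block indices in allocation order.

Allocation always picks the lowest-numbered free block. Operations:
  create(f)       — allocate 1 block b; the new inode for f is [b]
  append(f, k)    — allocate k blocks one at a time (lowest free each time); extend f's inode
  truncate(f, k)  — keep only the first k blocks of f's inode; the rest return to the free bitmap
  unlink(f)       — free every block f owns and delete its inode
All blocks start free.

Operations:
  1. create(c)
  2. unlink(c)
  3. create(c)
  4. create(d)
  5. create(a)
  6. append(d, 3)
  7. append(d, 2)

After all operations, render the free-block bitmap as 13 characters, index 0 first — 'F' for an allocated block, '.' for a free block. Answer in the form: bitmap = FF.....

create(c): bitmap=F............ | c=[0]
unlink(c): bitmap=............. | 
create(c): bitmap=F............ | c=[0]
create(d): bitmap=FF........... | c=[0] d=[1]
create(a): bitmap=FFF.......... | a=[2] c=[0] d=[1]
append(d, 3): bitmap=FFFFFF....... | a=[2] c=[0] d=[1, 3, 4, 5]
append(d, 2): bitmap=FFFFFFFF..... | a=[2] c=[0] d=[1, 3, 4, 5, 6, 7]

bitmap = FFFFFFFF.....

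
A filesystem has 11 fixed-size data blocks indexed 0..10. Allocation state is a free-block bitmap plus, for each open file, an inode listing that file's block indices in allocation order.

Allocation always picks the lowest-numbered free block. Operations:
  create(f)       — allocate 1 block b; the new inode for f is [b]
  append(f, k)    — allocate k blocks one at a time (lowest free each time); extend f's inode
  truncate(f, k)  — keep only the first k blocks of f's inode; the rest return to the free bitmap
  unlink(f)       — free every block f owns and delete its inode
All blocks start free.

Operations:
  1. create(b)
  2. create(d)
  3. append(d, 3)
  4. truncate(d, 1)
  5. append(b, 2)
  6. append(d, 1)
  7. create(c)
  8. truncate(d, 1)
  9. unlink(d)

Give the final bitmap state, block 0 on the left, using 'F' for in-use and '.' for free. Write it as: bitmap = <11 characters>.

create(b): bitmap=F.......... | b=[0]
create(d): bitmap=FF......... | b=[0] d=[1]
append(d, 3): bitmap=FFFFF...... | b=[0] d=[1, 2, 3, 4]
truncate(d, 1): bitmap=FF......... | b=[0] d=[1]
append(b, 2): bitmap=FFFF....... | b=[0, 2, 3] d=[1]
append(d, 1): bitmap=FFFFF...... | b=[0, 2, 3] d=[1, 4]
create(c): bitmap=FFFFFF..... | b=[0, 2, 3] c=[5] d=[1, 4]
truncate(d, 1): bitmap=FFFF.F..... | b=[0, 2, 3] c=[5] d=[1]
unlink(d): bitmap=F.FF.F..... | b=[0, 2, 3] c=[5]

bitmap = F.FF.F.....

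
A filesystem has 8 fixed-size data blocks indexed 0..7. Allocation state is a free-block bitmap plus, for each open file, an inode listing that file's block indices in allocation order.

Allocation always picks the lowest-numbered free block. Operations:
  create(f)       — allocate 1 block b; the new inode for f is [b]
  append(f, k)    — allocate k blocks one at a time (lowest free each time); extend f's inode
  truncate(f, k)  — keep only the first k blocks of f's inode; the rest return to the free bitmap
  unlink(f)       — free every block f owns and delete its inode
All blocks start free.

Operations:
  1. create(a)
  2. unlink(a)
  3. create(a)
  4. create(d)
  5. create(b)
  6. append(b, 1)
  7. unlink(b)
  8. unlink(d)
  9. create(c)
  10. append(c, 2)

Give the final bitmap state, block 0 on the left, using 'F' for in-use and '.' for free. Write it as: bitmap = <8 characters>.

create(a): bitmap=F....... | a=[0]
unlink(a): bitmap=........ | 
create(a): bitmap=F....... | a=[0]
create(d): bitmap=FF...... | a=[0] d=[1]
create(b): bitmap=FFF..... | a=[0] b=[2] d=[1]
append(b, 1): bitmap=FFFF.... | a=[0] b=[2, 3] d=[1]
unlink(b): bitmap=FF...... | a=[0] d=[1]
unlink(d): bitmap=F....... | a=[0]
create(c): bitmap=FF...... | a=[0] c=[1]
append(c, 2): bitmap=FFFF.... | a=[0] c=[1, 2, 3]

bitmap = FFFF....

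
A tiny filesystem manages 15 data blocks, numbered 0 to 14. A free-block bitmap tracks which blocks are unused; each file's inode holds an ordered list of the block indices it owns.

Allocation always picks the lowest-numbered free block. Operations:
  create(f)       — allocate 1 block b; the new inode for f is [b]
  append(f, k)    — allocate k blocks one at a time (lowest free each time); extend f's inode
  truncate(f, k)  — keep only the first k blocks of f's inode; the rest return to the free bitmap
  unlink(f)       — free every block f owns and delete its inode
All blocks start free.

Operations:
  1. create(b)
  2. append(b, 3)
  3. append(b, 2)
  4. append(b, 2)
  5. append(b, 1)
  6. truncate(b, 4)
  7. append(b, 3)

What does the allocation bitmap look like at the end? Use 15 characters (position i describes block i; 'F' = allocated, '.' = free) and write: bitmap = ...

after create(b) → b:[0]  free=[F..............]
after append(b, 3) → b:[0, 1, 2, 3]  free=[FFFF...........]
after append(b, 2) → b:[0, 1, 2, 3, 4, 5]  free=[FFFFFF.........]
after append(b, 2) → b:[0, 1, 2, 3, 4, 5, 6, 7]  free=[FFFFFFFF.......]
after append(b, 1) → b:[0, 1, 2, 3, 4, 5, 6, 7, 8]  free=[FFFFFFFFF......]
after truncate(b, 4) → b:[0, 1, 2, 3]  free=[FFFF...........]
after append(b, 3) → b:[0, 1, 2, 3, 4, 5, 6]  free=[FFFFFFF........]

bitmap = FFFFFFF........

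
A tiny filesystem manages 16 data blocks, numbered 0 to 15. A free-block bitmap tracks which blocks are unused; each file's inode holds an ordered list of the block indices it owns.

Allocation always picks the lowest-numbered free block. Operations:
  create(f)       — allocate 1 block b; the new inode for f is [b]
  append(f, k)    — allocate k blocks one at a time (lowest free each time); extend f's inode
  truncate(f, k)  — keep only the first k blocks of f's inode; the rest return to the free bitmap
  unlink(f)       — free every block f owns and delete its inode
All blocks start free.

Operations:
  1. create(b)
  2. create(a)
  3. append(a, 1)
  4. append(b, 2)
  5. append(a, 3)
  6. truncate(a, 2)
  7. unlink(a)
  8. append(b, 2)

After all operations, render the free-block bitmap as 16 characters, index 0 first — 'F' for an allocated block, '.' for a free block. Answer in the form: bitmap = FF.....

bitmap = FFFFF...........

create(b): bitmap=F............... | b=[0]
create(a): bitmap=FF.............. | a=[1] b=[0]
append(a, 1): bitmap=FFF............. | a=[1, 2] b=[0]
append(b, 2): bitmap=FFFFF........... | a=[1, 2] b=[0, 3, 4]
append(a, 3): bitmap=FFFFFFFF........ | a=[1, 2, 5, 6, 7] b=[0, 3, 4]
truncate(a, 2): bitmap=FFFFF........... | a=[1, 2] b=[0, 3, 4]
unlink(a): bitmap=F..FF........... | b=[0, 3, 4]
append(b, 2): bitmap=FFFFF........... | b=[0, 3, 4, 1, 2]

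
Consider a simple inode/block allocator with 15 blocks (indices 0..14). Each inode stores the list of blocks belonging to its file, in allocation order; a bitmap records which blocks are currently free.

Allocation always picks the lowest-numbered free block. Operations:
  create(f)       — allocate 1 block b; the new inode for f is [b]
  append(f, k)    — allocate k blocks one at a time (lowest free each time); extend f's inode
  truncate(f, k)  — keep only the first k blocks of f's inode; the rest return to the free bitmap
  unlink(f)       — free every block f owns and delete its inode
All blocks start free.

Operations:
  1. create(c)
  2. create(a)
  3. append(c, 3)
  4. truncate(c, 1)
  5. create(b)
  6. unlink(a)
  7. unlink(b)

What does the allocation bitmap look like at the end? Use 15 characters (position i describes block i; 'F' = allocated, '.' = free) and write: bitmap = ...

[1] create(c) — c=0 (map F..............)
[2] create(a) — a=1 c=0 (map FF.............)
[3] append(c, 3) — a=1 c=0,2,3,4 (map FFFFF..........)
[4] truncate(c, 1) — a=1 c=0 (map FF.............)
[5] create(b) — a=1 b=2 c=0 (map FFF............)
[6] unlink(a) — b=2 c=0 (map F.F............)
[7] unlink(b) — c=0 (map F..............)

bitmap = F..............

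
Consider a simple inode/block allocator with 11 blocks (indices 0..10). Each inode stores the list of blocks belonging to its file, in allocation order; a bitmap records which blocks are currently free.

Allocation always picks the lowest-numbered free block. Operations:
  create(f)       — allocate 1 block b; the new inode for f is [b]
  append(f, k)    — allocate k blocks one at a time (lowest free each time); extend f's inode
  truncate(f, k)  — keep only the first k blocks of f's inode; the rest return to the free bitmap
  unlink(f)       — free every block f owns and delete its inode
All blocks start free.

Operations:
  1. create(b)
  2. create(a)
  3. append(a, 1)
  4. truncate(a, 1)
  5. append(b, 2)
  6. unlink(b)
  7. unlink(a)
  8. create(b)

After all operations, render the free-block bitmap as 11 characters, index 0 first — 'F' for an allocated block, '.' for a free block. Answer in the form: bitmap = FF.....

bitmap = F..........

[1] create(b) — b=0 (map F..........)
[2] create(a) — a=1 b=0 (map FF.........)
[3] append(a, 1) — a=1,2 b=0 (map FFF........)
[4] truncate(a, 1) — a=1 b=0 (map FF.........)
[5] append(b, 2) — a=1 b=0,2,3 (map FFFF.......)
[6] unlink(b) — a=1 (map .F.........)
[7] unlink(a) —  (map ...........)
[8] create(b) — b=0 (map F..........)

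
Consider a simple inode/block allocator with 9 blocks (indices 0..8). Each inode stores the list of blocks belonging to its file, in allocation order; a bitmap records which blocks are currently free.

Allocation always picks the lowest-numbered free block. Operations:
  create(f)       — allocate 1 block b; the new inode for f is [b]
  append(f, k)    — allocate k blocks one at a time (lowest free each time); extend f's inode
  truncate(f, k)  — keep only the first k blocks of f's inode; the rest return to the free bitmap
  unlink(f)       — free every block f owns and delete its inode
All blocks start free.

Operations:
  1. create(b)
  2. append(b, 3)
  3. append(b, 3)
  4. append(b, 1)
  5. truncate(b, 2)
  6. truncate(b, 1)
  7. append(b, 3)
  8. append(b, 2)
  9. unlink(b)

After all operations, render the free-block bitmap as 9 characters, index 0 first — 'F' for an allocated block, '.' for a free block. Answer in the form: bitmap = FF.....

  1. create(b)  ⇒  F........  {b→[0]}
  2. append(b, 3)  ⇒  FFFF.....  {b→[0, 1, 2, 3]}
  3. append(b, 3)  ⇒  FFFFFFF..  {b→[0, 1, 2, 3, 4, 5, 6]}
  4. append(b, 1)  ⇒  FFFFFFFF.  {b→[0, 1, 2, 3, 4, 5, 6, 7]}
  5. truncate(b, 2)  ⇒  FF.......  {b→[0, 1]}
  6. truncate(b, 1)  ⇒  F........  {b→[0]}
  7. append(b, 3)  ⇒  FFFF.....  {b→[0, 1, 2, 3]}
  8. append(b, 2)  ⇒  FFFFFF...  {b→[0, 1, 2, 3, 4, 5]}
  9. unlink(b)  ⇒  .........  {}

bitmap = .........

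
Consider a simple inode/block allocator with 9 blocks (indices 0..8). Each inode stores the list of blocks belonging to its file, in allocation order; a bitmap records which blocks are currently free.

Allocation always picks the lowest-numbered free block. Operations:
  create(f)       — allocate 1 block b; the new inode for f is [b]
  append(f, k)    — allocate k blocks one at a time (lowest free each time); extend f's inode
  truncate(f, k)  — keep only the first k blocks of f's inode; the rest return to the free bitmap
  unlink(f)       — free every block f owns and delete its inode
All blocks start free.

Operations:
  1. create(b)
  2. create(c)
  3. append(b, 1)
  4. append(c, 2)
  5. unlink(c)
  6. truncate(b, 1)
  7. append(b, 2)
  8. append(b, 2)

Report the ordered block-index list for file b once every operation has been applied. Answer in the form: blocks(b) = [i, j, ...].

blocks(b) = [0, 1, 2, 3, 4]

after create(b) → b:[0]  free=[F........]
after create(c) → b:[0], c:[1]  free=[FF.......]
after append(b, 1) → b:[0, 2], c:[1]  free=[FFF......]
after append(c, 2) → b:[0, 2], c:[1, 3, 4]  free=[FFFFF....]
after unlink(c) → b:[0, 2]  free=[F.F......]
after truncate(b, 1) → b:[0]  free=[F........]
after append(b, 2) → b:[0, 1, 2]  free=[FFF......]
after append(b, 2) → b:[0, 1, 2, 3, 4]  free=[FFFFF....]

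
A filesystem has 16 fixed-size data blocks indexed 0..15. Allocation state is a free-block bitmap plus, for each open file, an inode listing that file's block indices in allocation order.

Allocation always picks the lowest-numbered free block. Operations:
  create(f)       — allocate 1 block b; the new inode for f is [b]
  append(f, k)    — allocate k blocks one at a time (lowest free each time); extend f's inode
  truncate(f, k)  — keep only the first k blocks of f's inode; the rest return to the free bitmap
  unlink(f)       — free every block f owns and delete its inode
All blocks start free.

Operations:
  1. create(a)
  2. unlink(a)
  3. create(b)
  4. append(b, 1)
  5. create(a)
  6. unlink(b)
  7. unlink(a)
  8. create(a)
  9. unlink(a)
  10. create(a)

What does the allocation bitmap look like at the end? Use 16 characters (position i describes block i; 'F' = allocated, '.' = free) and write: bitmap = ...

create(a): bitmap=F............... | a=[0]
unlink(a): bitmap=................ | 
create(b): bitmap=F............... | b=[0]
append(b, 1): bitmap=FF.............. | b=[0, 1]
create(a): bitmap=FFF............. | a=[2] b=[0, 1]
unlink(b): bitmap=..F............. | a=[2]
unlink(a): bitmap=................ | 
create(a): bitmap=F............... | a=[0]
unlink(a): bitmap=................ | 
create(a): bitmap=F............... | a=[0]

bitmap = F...............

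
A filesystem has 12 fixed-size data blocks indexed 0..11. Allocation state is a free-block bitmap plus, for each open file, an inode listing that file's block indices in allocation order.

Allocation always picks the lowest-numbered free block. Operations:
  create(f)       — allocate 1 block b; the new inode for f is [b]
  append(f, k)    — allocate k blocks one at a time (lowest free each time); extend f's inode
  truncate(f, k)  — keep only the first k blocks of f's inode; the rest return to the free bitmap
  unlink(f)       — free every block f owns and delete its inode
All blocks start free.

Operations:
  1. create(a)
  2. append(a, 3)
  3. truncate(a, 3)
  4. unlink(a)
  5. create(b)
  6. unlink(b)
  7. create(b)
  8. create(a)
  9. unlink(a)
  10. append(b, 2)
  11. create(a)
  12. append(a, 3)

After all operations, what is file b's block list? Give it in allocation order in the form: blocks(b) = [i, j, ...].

after create(a) → a:[0]  free=[F...........]
after append(a, 3) → a:[0, 1, 2, 3]  free=[FFFF........]
after truncate(a, 3) → a:[0, 1, 2]  free=[FFF.........]
after unlink(a) →   free=[............]
after create(b) → b:[0]  free=[F...........]
after unlink(b) →   free=[............]
after create(b) → b:[0]  free=[F...........]
after create(a) → a:[1], b:[0]  free=[FF..........]
after unlink(a) → b:[0]  free=[F...........]
after append(b, 2) → b:[0, 1, 2]  free=[FFF.........]
after create(a) → a:[3], b:[0, 1, 2]  free=[FFFF........]
after append(a, 3) → a:[3, 4, 5, 6], b:[0, 1, 2]  free=[FFFFFFF.....]

blocks(b) = [0, 1, 2]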